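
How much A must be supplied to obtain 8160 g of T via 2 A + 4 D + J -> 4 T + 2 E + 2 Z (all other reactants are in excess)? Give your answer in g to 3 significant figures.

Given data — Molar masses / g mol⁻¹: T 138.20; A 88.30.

n(T) = 8160 / 138.20 = 59.04 mol
n(A) = (2/4) × 59.04 = 29.52 mol
mass = 29.52 × 88.30 = 2607 g

2610 g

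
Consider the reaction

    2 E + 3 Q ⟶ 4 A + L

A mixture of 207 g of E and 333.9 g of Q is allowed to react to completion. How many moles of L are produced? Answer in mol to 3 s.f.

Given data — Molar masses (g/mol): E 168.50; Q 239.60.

n(E) = 207.0 / 168.50 = 1.228 mol
n(Q) = 333.9 / 239.60 = 1.394 mol
n/ν for E = 1.228/2 = 0.6140
n/ν for Q = 1.394/3 = 0.4647
Smallest n/ν is Q → limiting reagent.
n(L) = (1/3) × 1.394 = 0.4647 mol

0.465 mol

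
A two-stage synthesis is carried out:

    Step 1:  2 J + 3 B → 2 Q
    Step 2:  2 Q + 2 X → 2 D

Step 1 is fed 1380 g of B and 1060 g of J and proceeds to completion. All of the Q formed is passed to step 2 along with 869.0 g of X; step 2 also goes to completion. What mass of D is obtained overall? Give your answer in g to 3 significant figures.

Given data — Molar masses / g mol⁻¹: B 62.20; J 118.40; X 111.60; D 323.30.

Step 1:
n(B) = 1380 / 62.20 = 22.19 mol
n(J) = 1060 / 118.40 = 8.953 mol
n/ν → B: 7.397, J: 4.477; J is limiting.
n(Q) produced = (2/2) × 8.953 = 8.953 mol
Step 2:
n(Q) available = 8.953 mol
n(X) = 869.0 / 111.60 = 7.787 mol
n/ν → Q: 4.477, X: 3.894; X is limiting.
n(D) = (2/2) × 7.787 = 7.787 mol
mass = 7.787 × 323.30 = 2518 g

2520 g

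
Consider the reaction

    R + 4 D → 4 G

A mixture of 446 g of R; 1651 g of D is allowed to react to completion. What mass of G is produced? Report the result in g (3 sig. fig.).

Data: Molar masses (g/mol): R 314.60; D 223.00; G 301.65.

n(R) = 446.0 / 314.60 = 1.418 mol
n(D) = 1651 / 223.00 = 7.404 mol
n/ν for R = 1.418/1 = 1.418
n/ν for D = 7.404/4 = 1.851
Smallest n/ν is R → limiting reagent.
n(G) = (4/1) × 1.418 = 5.672 mol
mass = 5.672 × 301.65 = 1711 g

1710 g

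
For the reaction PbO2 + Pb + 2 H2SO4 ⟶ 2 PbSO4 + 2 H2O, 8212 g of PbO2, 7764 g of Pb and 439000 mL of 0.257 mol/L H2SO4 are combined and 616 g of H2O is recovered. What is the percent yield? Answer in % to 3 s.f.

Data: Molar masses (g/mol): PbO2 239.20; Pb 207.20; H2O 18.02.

n(PbO2) = 8212 / 239.20 = 34.33 mol
n(Pb) = 7764 / 207.20 = 37.47 mol
n(H2SO4) = 0.257 × 439000/1000 = 112.8 mol
n/ν → PbO2: 34.33, Pb: 37.47, H2SO4: 56.40; PbO2 is limiting.
theoretical n(H2O) = (2/1) × 34.33 = 68.66 mol → 1237 g
% yield = 616 / 1237 × 100 = 49.80 %

49.8 %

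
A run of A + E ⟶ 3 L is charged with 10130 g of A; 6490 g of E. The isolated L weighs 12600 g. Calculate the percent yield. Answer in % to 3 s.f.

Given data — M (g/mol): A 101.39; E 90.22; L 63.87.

91.4 %

n(A) = 10130 / 101.39 = 99.91 mol
n(E) = 6490 / 90.22 = 71.94 mol
n/ν for A = 99.91/1 = 99.91
n/ν for E = 71.94/1 = 71.94
Smallest n/ν is E → limiting reagent.
theoretical n(L) = (3/1) × 71.94 = 215.8 mol → 13780 g
% yield = 12600 / 13780 × 100 = 91.44 %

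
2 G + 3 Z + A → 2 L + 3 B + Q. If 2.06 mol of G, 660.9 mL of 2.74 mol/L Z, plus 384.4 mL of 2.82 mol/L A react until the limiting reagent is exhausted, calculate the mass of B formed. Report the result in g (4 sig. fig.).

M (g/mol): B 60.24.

n(G) = 2.060 mol
n(Z) = 2.74 × 660.9/1000 = 1.811 mol
n(A) = 2.82 × 384.4/1000 = 1.084 mol
n/ν for G = 2.060/2 = 1.030
n/ν for Z = 1.811/3 = 0.6037
n/ν for A = 1.084/1 = 1.084
Smallest n/ν is Z → limiting reagent.
n(B) = (3/3) × 1.811 = 1.811 mol
mass = 1.811 × 60.24 = 109.1 g

109.1 g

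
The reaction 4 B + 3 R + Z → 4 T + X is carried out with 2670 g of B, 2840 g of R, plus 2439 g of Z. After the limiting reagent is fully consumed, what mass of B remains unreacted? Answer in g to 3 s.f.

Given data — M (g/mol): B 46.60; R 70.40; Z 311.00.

1210 g

n(B) = 2670 / 46.60 = 57.30 mol
n(R) = 2840 / 70.40 = 40.34 mol
n(Z) = 2439 / 311.00 = 7.842 mol
n/ν → B: 14.33, R: 13.45, Z: 7.842; Z is limiting.
B consumed = (4/1) × 7.842 = 31.37 mol
B remaining = 57.30 − 31.37 = 25.93 mol
mass = 25.93 × 46.60 = 1208 g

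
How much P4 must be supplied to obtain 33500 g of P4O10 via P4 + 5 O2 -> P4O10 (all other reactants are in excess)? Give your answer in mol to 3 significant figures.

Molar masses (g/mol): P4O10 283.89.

n(P4O10) = 33500 / 283.89 = 118.0 mol
n(P4) = (1/1) × 118.0 = 118.0 mol

118 mol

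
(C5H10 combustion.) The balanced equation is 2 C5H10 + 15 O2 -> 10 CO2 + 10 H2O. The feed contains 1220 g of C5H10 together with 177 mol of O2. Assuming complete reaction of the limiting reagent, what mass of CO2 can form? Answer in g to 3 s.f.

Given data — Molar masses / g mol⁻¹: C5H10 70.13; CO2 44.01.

n(C5H10) = 1220 / 70.13 = 17.40 mol
n(O2) = 177.0 mol
n/ν for C5H10 = 17.40/2 = 8.700
n/ν for O2 = 177.0/15 = 11.80
Smallest n/ν is C5H10 → limiting reagent.
n(CO2) = (10/2) × 17.40 = 87.00 mol
mass = 87.00 × 44.01 = 3829 g

3830 g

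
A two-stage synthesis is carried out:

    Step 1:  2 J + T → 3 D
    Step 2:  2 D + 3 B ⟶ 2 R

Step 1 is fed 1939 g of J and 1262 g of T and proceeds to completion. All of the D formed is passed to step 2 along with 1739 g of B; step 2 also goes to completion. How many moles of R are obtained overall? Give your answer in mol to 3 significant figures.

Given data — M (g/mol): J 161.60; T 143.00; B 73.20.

Step 1:
n(J) = 1939 / 161.60 = 12.00 mol
n(T) = 1262 / 143.00 = 8.825 mol
n/ν → J: 6.000, T: 8.825; J is limiting.
n(D) produced = (3/2) × 12.00 = 18.00 mol
Step 2:
n(D) available = 18.00 mol
n(B) = 1739 / 73.20 = 23.76 mol
n/ν → D: 9.000, B: 7.920; B is limiting.
n(R) = (2/3) × 23.76 = 15.84 mol

15.8 mol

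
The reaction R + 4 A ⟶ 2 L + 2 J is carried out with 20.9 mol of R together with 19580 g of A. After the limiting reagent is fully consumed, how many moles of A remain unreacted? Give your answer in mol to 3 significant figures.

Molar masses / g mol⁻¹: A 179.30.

n(R) = 20.90 mol
n(A) = 19580 / 179.30 = 109.2 mol
n/ν for R = 20.90/1 = 20.90
n/ν for A = 109.2/4 = 27.30
Smallest n/ν is R → limiting reagent.
A consumed = (4/1) × 20.90 = 83.60 mol
A remaining = 109.2 − 83.60 = 25.60 mol

25.6 mol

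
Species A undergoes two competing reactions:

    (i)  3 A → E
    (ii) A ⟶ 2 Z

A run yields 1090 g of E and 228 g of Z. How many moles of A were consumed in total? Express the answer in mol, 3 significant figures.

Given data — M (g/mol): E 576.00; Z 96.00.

n(E) = 1090 / 576.00 = 1.892 mol
n(Z) = 228 / 96.00 = 2.375 mol
n(A) via (i) = (3/1)×1.892 = 5.676 mol
n(A) via (ii) = (1/2)×2.375 = 1.188 mol
total n(A) = 5.676 + 1.188 = 6.864 mol

6.86 mol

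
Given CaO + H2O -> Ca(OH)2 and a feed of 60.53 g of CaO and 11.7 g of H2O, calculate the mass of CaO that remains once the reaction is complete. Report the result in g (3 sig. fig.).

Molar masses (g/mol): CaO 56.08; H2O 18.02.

n(CaO) = 60.53 / 56.08 = 1.079 mol
n(H2O) = 11.70 / 18.02 = 0.6493 mol
n/ν for CaO = 1.079/1 = 1.079
n/ν for H2O = 0.6493/1 = 0.6493
Smallest n/ν is H2O → limiting reagent.
CaO consumed = (1/1) × 0.6493 = 0.6493 mol
CaO remaining = 1.079 − 0.6493 = 0.4297 mol
mass = 0.4297 × 56.08 = 24.10 g

24.1 g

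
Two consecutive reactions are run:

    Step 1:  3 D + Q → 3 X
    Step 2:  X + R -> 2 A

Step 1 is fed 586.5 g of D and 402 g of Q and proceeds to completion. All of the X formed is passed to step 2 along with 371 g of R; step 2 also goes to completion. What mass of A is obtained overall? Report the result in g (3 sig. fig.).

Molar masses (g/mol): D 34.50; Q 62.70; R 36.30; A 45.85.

Step 1:
n(D) = 586.5 / 34.50 = 17.00 mol
n(Q) = 402.0 / 62.70 = 6.411 mol
n/ν for D = 17.00/3 = 5.667
n/ν for Q = 6.411/1 = 6.411
Smallest n/ν is D → limiting reagent.
n(X) produced = (3/3) × 17.00 = 17.00 mol
Step 2:
n(X) available = 17.00 mol
n(R) = 371.0 / 36.30 = 10.22 mol
n/ν for X = 17.00/1 = 17.00
n/ν for R = 10.22/1 = 10.22
Smallest n/ν is R → limiting reagent.
n(A) = (2/1) × 10.22 = 20.44 mol
mass = 20.44 × 45.85 = 937.2 g

937 g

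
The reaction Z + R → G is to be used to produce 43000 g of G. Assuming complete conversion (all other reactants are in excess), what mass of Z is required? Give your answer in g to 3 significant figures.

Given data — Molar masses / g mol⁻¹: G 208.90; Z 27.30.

n(G) = 43000 / 208.90 = 205.8 mol
n(Z) = (1/1) × 205.8 = 205.8 mol
mass = 205.8 × 27.30 = 5618 g

5620 g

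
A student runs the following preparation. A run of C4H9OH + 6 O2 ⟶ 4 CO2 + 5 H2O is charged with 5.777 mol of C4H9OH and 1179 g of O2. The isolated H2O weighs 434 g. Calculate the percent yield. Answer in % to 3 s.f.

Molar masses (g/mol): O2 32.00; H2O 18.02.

83.4 %

n(C4H9OH) = 5.777 mol
n(O2) = 1179 / 32.00 = 36.84 mol
n/ν → C4H9OH: 5.777, O2: 6.140; C4H9OH is limiting.
theoretical n(H2O) = (5/1) × 5.777 = 28.89 mol → 520.6 g
% yield = 434 / 520.6 × 100 = 83.37 %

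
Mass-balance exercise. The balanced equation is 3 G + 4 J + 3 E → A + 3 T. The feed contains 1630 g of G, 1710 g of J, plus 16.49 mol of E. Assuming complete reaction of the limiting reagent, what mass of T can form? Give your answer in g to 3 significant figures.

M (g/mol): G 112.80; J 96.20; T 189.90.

2530 g

n(G) = 1630 / 112.80 = 14.45 mol
n(J) = 1710 / 96.20 = 17.78 mol
n(E) = 16.49 mol
n/ν for G = 14.45/3 = 4.817
n/ν for J = 17.78/4 = 4.445
n/ν for E = 16.49/3 = 5.497
Smallest n/ν is J → limiting reagent.
n(T) = (3/4) × 17.78 = 13.34 mol
mass = 13.34 × 189.90 = 2533 g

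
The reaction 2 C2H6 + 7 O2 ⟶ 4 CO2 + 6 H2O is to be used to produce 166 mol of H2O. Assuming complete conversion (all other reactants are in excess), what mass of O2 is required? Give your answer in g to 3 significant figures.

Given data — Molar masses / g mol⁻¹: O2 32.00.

6200 g

n(H2O) = 166.0 mol
n(O2) = (7/6) × 166.0 = 193.7 mol
mass = 193.7 × 32.00 = 6198 g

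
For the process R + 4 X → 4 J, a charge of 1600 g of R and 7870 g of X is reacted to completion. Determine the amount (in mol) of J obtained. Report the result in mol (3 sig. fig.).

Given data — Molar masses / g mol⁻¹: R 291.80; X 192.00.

n(R) = 1600 / 291.80 = 5.483 mol
n(X) = 7870 / 192.00 = 40.99 mol
n/ν for R = 5.483/1 = 5.483
n/ν for X = 40.99/4 = 10.25
Smallest n/ν is R → limiting reagent.
n(J) = (4/1) × 5.483 = 21.93 mol

21.9 mol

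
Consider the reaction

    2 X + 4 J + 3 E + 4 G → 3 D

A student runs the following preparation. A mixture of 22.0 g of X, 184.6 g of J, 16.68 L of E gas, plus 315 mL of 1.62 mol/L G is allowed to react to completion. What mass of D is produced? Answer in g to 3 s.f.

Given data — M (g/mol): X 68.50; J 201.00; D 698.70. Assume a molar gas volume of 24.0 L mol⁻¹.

n(X) = 22.00 / 68.50 = 0.3212 mol
n(J) = 184.6 / 201.00 = 0.9184 mol
n(E) = 16.68 / 24.0 = 0.6950 mol
n(G) = 1.62 × 315.0/1000 = 0.5103 mol
n/ν for X = 0.3212/2 = 0.1606
n/ν for J = 0.9184/4 = 0.2296
n/ν for E = 0.6950/3 = 0.2317
n/ν for G = 0.5103/4 = 0.1276
Smallest n/ν is G → limiting reagent.
n(D) = (3/4) × 0.5103 = 0.3827 mol
mass = 0.3827 × 698.70 = 267.4 g

267 g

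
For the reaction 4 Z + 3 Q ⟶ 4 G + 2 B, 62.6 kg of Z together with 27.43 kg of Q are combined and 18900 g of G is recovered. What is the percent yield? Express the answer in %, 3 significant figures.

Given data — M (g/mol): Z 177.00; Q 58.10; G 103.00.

51.9 %

n(Z) = 62.60×1000 / 177.00 = 353.7 mol
n(Q) = 27.43×1000 / 58.10 = 472.1 mol
n/ν for Z = 353.7/4 = 88.43
n/ν for Q = 472.1/3 = 157.4
Smallest n/ν is Z → limiting reagent.
theoretical n(G) = (4/4) × 353.7 = 353.7 mol → 36430 g
% yield = 18900 / 36430 × 100 = 51.88 %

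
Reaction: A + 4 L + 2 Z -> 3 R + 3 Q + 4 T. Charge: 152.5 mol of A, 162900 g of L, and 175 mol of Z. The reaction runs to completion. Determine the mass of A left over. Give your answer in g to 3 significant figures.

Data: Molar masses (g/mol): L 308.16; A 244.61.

n(A) = 152.5 mol
n(L) = 162900 / 308.16 = 528.6 mol
n(Z) = 175.0 mol
n/ν for A = 152.5/1 = 152.5
n/ν for L = 528.6/4 = 132.2
n/ν for Z = 175.0/2 = 87.50
Smallest n/ν is Z → limiting reagent.
A consumed = (1/2) × 175.0 = 87.50 mol
A remaining = 152.5 − 87.50 = 65.00 mol
mass = 65.00 × 244.61 = 15900 g

15900 g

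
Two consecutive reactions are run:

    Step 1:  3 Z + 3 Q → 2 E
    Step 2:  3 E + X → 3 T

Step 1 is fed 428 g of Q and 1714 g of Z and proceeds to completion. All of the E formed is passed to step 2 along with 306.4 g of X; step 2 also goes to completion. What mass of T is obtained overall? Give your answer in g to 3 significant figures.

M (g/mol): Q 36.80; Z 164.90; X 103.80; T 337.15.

2340 g

Step 1:
n(Q) = 428.0 / 36.80 = 11.63 mol
n(Z) = 1714 / 164.90 = 10.39 mol
n/ν for Q = 11.63/3 = 3.877
n/ν for Z = 10.39/3 = 3.463
Smallest n/ν is Z → limiting reagent.
n(E) produced = (2/3) × 10.39 = 6.927 mol
Step 2:
n(E) available = 6.927 mol
n(X) = 306.4 / 103.80 = 2.952 mol
n/ν for E = 6.927/3 = 2.309
n/ν for X = 2.952/1 = 2.952
Smallest n/ν is E → limiting reagent.
n(T) = (3/3) × 6.927 = 6.927 mol
mass = 6.927 × 337.15 = 2335 g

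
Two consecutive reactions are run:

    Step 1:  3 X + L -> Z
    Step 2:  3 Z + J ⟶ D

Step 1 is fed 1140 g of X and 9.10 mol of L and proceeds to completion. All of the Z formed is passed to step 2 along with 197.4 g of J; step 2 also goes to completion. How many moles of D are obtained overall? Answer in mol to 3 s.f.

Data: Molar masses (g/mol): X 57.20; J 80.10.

Step 1:
n(X) = 1140 / 57.20 = 19.93 mol
n(L) = 9.100 mol
n/ν for X = 19.93/3 = 6.643
n/ν for L = 9.100/1 = 9.100
Smallest n/ν is X → limiting reagent.
n(Z) produced = (1/3) × 19.93 = 6.643 mol
Step 2:
n(Z) available = 6.643 mol
n(J) = 197.4 / 80.10 = 2.464 mol
n/ν for Z = 6.643/3 = 2.214
n/ν for J = 2.464/1 = 2.464
Smallest n/ν is Z → limiting reagent.
n(D) = (1/3) × 6.643 = 2.214 mol

2.21 mol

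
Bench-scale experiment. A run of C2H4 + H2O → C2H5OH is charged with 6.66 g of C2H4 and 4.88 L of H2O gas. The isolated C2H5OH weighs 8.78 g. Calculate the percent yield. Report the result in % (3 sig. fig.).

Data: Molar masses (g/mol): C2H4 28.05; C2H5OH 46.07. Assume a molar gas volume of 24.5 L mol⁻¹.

95.7 %

n(C2H4) = 6.660 / 28.05 = 0.2374 mol
n(H2O) = 4.880 / 24.5 = 0.1992 mol
n/ν → C2H4: 0.2374, H2O: 0.1992; H2O is limiting.
theoretical n(C2H5OH) = (1/1) × 0.1992 = 0.1992 mol → 9.177 g
% yield = 8.78 / 9.177 × 100 = 95.67 %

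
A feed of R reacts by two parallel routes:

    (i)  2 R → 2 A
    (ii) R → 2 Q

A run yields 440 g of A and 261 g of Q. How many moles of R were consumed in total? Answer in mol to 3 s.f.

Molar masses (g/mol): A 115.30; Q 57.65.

6.08 mol

n(A) = 440 / 115.30 = 3.816 mol
n(Q) = 261 / 57.65 = 4.527 mol
n(R) via (i) = (2/2)×3.816 = 3.816 mol
n(R) via (ii) = (1/2)×4.527 = 2.264 mol
total n(R) = 3.816 + 2.264 = 6.080 mol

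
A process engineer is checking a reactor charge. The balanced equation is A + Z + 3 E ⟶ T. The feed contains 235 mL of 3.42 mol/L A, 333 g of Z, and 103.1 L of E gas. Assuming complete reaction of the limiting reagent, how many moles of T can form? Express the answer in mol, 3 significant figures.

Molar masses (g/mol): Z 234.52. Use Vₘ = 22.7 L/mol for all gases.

0.804 mol

n(A) = 3.42 × 235.0/1000 = 0.8037 mol
n(Z) = 333.0 / 234.52 = 1.420 mol
n(E) = 103.1 / 22.7 = 4.542 mol
n/ν for A = 0.8037/1 = 0.8037
n/ν for Z = 1.420/1 = 1.420
n/ν for E = 4.542/3 = 1.514
Smallest n/ν is A → limiting reagent.
n(T) = (1/1) × 0.8037 = 0.8037 mol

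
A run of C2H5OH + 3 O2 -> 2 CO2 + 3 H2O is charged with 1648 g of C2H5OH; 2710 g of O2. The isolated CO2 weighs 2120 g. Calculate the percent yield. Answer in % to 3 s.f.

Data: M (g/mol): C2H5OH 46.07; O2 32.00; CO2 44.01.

n(C2H5OH) = 1648 / 46.07 = 35.77 mol
n(O2) = 2710 / 32.00 = 84.69 mol
n/ν → C2H5OH: 35.77, O2: 28.23; O2 is limiting.
theoretical n(CO2) = (2/3) × 84.69 = 56.46 mol → 2485 g
% yield = 2120 / 2485 × 100 = 85.31 %

85.3 %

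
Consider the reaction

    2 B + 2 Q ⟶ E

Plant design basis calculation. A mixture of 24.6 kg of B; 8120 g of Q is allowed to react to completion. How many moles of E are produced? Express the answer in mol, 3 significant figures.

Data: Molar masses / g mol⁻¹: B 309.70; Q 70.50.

39.7 mol

n(B) = 24.60×1000 / 309.70 = 79.43 mol
n(Q) = 8120 / 70.50 = 115.2 mol
n/ν for B = 79.43/2 = 39.72
n/ν for Q = 115.2/2 = 57.60
Smallest n/ν is B → limiting reagent.
n(E) = (1/2) × 79.43 = 39.72 mol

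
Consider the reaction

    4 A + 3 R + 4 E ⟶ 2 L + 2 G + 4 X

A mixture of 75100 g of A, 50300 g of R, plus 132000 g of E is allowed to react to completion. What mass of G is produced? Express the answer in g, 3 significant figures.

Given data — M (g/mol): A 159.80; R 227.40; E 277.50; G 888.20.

131000 g

n(A) = 75100 / 159.80 = 470.0 mol
n(R) = 50300 / 227.40 = 221.2 mol
n(E) = 132000 / 277.50 = 475.7 mol
n/ν for A = 470.0/4 = 117.5
n/ν for R = 221.2/3 = 73.73
n/ν for E = 475.7/4 = 118.9
Smallest n/ν is R → limiting reagent.
n(G) = (2/3) × 221.2 = 147.5 mol
mass = 147.5 × 888.20 = 131000 g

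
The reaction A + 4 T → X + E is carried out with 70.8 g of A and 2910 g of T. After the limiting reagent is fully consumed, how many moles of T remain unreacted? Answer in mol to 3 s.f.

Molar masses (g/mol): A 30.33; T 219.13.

3.94 mol

n(A) = 70.80 / 30.33 = 2.334 mol
n(T) = 2910 / 219.13 = 13.28 mol
n/ν → A: 2.334, T: 3.320; A is limiting.
T consumed = (4/1) × 2.334 = 9.336 mol
T remaining = 13.28 − 9.336 = 3.944 mol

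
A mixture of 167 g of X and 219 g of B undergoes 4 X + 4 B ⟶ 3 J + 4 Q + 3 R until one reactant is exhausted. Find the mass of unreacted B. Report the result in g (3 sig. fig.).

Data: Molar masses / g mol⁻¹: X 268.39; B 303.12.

n(X) = 167.0 / 268.39 = 0.6222 mol
n(B) = 219.0 / 303.12 = 0.7225 mol
n/ν for X = 0.6222/4 = 0.1556
n/ν for B = 0.7225/4 = 0.1806
Smallest n/ν is X → limiting reagent.
B consumed = (4/4) × 0.6222 = 0.6222 mol
B remaining = 0.7225 − 0.6222 = 0.1003 mol
mass = 0.1003 × 303.12 = 30.40 g

30.4 g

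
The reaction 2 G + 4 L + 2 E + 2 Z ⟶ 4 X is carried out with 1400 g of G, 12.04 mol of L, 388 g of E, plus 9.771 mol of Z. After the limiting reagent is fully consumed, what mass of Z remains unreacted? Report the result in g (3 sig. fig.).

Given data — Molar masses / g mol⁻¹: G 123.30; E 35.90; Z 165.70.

n(G) = 1400 / 123.30 = 11.35 mol
n(L) = 12.04 mol
n(E) = 388.0 / 35.90 = 10.81 mol
n(Z) = 9.771 mol
n/ν for G = 11.35/2 = 5.675
n/ν for L = 12.04/4 = 3.010
n/ν for E = 10.81/2 = 5.405
n/ν for Z = 9.771/2 = 4.886
Smallest n/ν is L → limiting reagent.
Z consumed = (2/4) × 12.04 = 6.020 mol
Z remaining = 9.771 − 6.020 = 3.751 mol
mass = 3.751 × 165.70 = 621.5 g

622 g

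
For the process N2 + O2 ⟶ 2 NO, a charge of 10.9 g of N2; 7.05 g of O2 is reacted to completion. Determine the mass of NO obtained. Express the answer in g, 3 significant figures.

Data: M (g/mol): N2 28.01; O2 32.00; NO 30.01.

n(N2) = 10.90 / 28.01 = 0.3891 mol
n(O2) = 7.050 / 32.00 = 0.2203 mol
n/ν for N2 = 0.3891/1 = 0.3891
n/ν for O2 = 0.2203/1 = 0.2203
Smallest n/ν is O2 → limiting reagent.
n(NO) = (2/1) × 0.2203 = 0.4406 mol
mass = 0.4406 × 30.01 = 13.22 g

13.2 g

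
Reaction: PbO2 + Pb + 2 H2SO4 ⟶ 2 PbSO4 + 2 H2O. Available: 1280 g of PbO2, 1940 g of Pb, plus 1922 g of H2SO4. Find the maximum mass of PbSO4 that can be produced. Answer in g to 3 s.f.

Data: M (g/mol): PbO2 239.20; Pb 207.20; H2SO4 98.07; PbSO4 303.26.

n(PbO2) = 1280 / 239.20 = 5.351 mol
n(Pb) = 1940 / 207.20 = 9.363 mol
n(H2SO4) = 1922 / 98.07 = 19.60 mol
n/ν for PbO2 = 5.351/1 = 5.351
n/ν for Pb = 9.363/1 = 9.363
n/ν for H2SO4 = 19.60/2 = 9.800
Smallest n/ν is PbO2 → limiting reagent.
n(PbSO4) = (2/1) × 5.351 = 10.70 mol
mass = 10.70 × 303.26 = 3245 g

3250 g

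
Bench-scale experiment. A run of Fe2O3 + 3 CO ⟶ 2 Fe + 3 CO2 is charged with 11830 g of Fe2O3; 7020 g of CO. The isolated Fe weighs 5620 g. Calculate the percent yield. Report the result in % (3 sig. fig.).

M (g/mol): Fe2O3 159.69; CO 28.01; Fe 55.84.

n(Fe2O3) = 11830 / 159.69 = 74.08 mol
n(CO) = 7020 / 28.01 = 250.6 mol
n/ν for Fe2O3 = 74.08/1 = 74.08
n/ν for CO = 250.6/3 = 83.53
Smallest n/ν is Fe2O3 → limiting reagent.
theoretical n(Fe) = (2/1) × 74.08 = 148.2 mol → 8275 g
% yield = 5620 / 8275 × 100 = 67.92 %

67.9 %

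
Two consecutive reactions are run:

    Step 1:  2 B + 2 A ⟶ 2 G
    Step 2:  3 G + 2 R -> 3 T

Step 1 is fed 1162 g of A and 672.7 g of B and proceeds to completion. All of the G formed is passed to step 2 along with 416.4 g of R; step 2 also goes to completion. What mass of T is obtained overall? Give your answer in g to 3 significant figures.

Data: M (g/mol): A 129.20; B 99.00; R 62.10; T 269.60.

1830 g

Step 1:
n(A) = 1162 / 129.20 = 8.994 mol
n(B) = 672.7 / 99.00 = 6.795 mol
n/ν for A = 8.994/2 = 4.497
n/ν for B = 6.795/2 = 3.398
Smallest n/ν is B → limiting reagent.
n(G) produced = (2/2) × 6.795 = 6.795 mol
Step 2:
n(G) available = 6.795 mol
n(R) = 416.4 / 62.10 = 6.705 mol
n/ν for G = 6.795/3 = 2.265
n/ν for R = 6.705/2 = 3.353
Smallest n/ν is G → limiting reagent.
n(T) = (3/3) × 6.795 = 6.795 mol
mass = 6.795 × 269.60 = 1832 g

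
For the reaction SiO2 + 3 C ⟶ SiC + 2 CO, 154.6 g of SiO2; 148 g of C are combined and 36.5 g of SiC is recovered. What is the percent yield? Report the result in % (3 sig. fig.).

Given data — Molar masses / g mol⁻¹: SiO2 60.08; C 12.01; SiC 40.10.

n(SiO2) = 154.6 / 60.08 = 2.573 mol
n(C) = 148.0 / 12.01 = 12.32 mol
n/ν for SiO2 = 2.573/1 = 2.573
n/ν for C = 12.32/3 = 4.107
Smallest n/ν is SiO2 → limiting reagent.
theoretical n(SiC) = (1/1) × 2.573 = 2.573 mol → 103.2 g
% yield = 36.5 / 103.2 × 100 = 35.37 %

35.4 %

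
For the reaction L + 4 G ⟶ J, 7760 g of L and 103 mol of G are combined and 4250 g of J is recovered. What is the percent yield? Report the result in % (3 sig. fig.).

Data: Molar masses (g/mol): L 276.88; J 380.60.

43.4 %

n(L) = 7760 / 276.88 = 28.03 mol
n(G) = 103.0 mol
n/ν for L = 28.03/1 = 28.03
n/ν for G = 103.0/4 = 25.75
Smallest n/ν is G → limiting reagent.
theoretical n(J) = (1/4) × 103.0 = 25.75 mol → 9800 g
% yield = 4250 / 9800 × 100 = 43.37 %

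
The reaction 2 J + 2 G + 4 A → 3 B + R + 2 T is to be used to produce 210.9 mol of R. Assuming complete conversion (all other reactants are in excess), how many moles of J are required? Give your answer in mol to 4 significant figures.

421.8 mol

n(R) = 210.9 mol
n(J) = (2/1) × 210.9 = 421.8 mol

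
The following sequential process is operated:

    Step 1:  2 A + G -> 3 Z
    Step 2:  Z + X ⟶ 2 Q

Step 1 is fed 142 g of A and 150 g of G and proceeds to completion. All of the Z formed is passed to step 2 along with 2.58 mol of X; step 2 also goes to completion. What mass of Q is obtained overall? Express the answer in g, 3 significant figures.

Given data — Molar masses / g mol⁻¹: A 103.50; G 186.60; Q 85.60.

Step 1:
n(A) = 142.0 / 103.50 = 1.372 mol
n(G) = 150.0 / 186.60 = 0.8039 mol
n/ν for A = 1.372/2 = 0.6860
n/ν for G = 0.8039/1 = 0.8039
Smallest n/ν is A → limiting reagent.
n(Z) produced = (3/2) × 1.372 = 2.058 mol
Step 2:
n(Z) available = 2.058 mol
n(X) = 2.580 mol
n/ν for Z = 2.058/1 = 2.058
n/ν for X = 2.580/1 = 2.580
Smallest n/ν is Z → limiting reagent.
n(Q) = (2/1) × 2.058 = 4.116 mol
mass = 4.116 × 85.60 = 352.3 g

352 g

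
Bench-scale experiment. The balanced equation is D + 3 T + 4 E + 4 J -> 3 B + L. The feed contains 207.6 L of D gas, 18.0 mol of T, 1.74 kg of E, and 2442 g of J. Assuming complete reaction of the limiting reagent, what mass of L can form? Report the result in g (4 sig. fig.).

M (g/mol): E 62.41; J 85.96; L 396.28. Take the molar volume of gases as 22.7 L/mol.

2378 g

n(D) = 207.6 / 22.7 = 9.145 mol
n(T) = 18.00 mol
n(E) = 1.740×1000 / 62.41 = 27.88 mol
n(J) = 2442 / 85.96 = 28.41 mol
n/ν for D = 9.145/1 = 9.145
n/ν for T = 18.00/3 = 6.000
n/ν for E = 27.88/4 = 6.970
n/ν for J = 28.41/4 = 7.103
Smallest n/ν is T → limiting reagent.
n(L) = (1/3) × 18.00 = 6.000 mol
mass = 6.000 × 396.28 = 2378 g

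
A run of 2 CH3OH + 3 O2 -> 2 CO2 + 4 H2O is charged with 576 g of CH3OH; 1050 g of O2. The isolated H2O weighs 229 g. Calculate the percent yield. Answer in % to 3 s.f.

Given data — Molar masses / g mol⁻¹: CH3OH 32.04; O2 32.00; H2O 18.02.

n(CH3OH) = 576.0 / 32.04 = 17.98 mol
n(O2) = 1050 / 32.00 = 32.81 mol
n/ν for CH3OH = 17.98/2 = 8.990
n/ν for O2 = 32.81/3 = 10.94
Smallest n/ν is CH3OH → limiting reagent.
theoretical n(H2O) = (4/2) × 17.98 = 35.96 mol → 648.0 g
% yield = 229 / 648.0 × 100 = 35.34 %

35.3 %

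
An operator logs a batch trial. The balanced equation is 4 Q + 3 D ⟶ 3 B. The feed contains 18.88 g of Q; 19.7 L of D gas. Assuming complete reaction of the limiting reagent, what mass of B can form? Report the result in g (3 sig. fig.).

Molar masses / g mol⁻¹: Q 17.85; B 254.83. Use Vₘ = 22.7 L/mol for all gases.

202 g

n(Q) = 18.88 / 17.85 = 1.058 mol
n(D) = 19.70 / 22.7 = 0.8678 mol
n/ν for Q = 1.058/4 = 0.2645
n/ν for D = 0.8678/3 = 0.2893
Smallest n/ν is Q → limiting reagent.
n(B) = (3/4) × 1.058 = 0.7935 mol
mass = 0.7935 × 254.83 = 202.2 g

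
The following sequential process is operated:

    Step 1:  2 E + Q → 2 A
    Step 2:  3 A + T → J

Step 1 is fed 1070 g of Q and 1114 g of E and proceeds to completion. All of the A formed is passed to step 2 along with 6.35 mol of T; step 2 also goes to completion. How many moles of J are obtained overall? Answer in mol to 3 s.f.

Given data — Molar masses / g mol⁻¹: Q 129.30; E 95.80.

Step 1:
n(Q) = 1070 / 129.30 = 8.275 mol
n(E) = 1114 / 95.80 = 11.63 mol
n/ν for Q = 8.275/1 = 8.275
n/ν for E = 11.63/2 = 5.815
Smallest n/ν is E → limiting reagent.
n(A) produced = (2/2) × 11.63 = 11.63 mol
Step 2:
n(A) available = 11.63 mol
n(T) = 6.350 mol
n/ν for A = 11.63/3 = 3.877
n/ν for T = 6.350/1 = 6.350
Smallest n/ν is A → limiting reagent.
n(J) = (1/3) × 11.63 = 3.877 mol

3.88 mol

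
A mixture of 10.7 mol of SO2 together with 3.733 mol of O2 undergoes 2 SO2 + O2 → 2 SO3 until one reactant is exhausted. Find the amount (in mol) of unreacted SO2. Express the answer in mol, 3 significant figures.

n(SO2) = 10.70 mol
n(O2) = 3.733 mol
n/ν for SO2 = 10.70/2 = 5.350
n/ν for O2 = 3.733/1 = 3.733
Smallest n/ν is O2 → limiting reagent.
SO2 consumed = (2/1) × 3.733 = 7.466 mol
SO2 remaining = 10.70 − 7.466 = 3.234 mol

3.23 mol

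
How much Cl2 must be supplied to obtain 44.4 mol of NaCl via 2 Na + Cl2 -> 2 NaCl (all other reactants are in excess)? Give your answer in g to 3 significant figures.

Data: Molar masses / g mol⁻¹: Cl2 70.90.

1570 g

n(NaCl) = 44.40 mol
n(Cl2) = (1/2) × 44.40 = 22.20 mol
mass = 22.20 × 70.90 = 1574 g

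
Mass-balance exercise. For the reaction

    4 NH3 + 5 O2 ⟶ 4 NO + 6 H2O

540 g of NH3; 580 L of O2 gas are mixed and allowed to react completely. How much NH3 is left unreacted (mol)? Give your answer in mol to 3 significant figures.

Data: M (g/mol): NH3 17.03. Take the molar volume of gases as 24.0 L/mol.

12.4 mol

n(NH3) = 540.0 / 17.03 = 31.71 mol
n(O2) = 580.0 / 24.0 = 24.17 mol
n/ν for NH3 = 31.71/4 = 7.928
n/ν for O2 = 24.17/5 = 4.834
Smallest n/ν is O2 → limiting reagent.
NH3 consumed = (4/5) × 24.17 = 19.34 mol
NH3 remaining = 31.71 − 19.34 = 12.37 mol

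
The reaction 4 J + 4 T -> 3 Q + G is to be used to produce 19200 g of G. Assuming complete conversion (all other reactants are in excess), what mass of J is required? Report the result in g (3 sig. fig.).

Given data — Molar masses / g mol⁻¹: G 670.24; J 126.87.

n(G) = 19200 / 670.24 = 28.65 mol
n(J) = (4/1) × 28.65 = 114.6 mol
mass = 114.6 × 126.87 = 14540 g

14500 g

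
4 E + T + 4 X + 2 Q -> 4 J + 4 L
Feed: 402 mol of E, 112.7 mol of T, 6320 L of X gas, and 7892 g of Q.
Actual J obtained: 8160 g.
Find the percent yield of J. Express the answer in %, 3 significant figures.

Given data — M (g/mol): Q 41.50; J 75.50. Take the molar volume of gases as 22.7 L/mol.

n(E) = 402.0 mol
n(T) = 112.7 mol
n(X) = 6320 / 22.7 = 278.4 mol
n(Q) = 7892 / 41.50 = 190.2 mol
n/ν for E = 402.0/4 = 100.5
n/ν for T = 112.7/1 = 112.7
n/ν for X = 278.4/4 = 69.60
n/ν for Q = 190.2/2 = 95.10
Smallest n/ν is X → limiting reagent.
theoretical n(J) = (4/4) × 278.4 = 278.4 mol → 21020 g
% yield = 8160 / 21020 × 100 = 38.82 %

38.8 %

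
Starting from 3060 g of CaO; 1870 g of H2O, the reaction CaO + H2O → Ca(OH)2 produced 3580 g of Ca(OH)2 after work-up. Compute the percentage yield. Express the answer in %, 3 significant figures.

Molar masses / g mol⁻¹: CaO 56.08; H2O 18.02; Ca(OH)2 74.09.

n(CaO) = 3060 / 56.08 = 54.56 mol
n(H2O) = 1870 / 18.02 = 103.8 mol
n/ν for CaO = 54.56/1 = 54.56
n/ν for H2O = 103.8/1 = 103.8
Smallest n/ν is CaO → limiting reagent.
theoretical n(Ca(OH)2) = (1/1) × 54.56 = 54.56 mol → 4042 g
% yield = 3580 / 4042 × 100 = 88.57 %

88.6 %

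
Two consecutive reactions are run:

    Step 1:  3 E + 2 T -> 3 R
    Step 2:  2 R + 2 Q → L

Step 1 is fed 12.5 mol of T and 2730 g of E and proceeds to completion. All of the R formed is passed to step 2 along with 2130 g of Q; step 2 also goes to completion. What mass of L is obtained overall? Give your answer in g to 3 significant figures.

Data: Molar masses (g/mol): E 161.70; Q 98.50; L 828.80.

7000 g

Step 1:
n(T) = 12.50 mol
n(E) = 2730 / 161.70 = 16.88 mol
n/ν for T = 12.50/2 = 6.250
n/ν for E = 16.88/3 = 5.627
Smallest n/ν is E → limiting reagent.
n(R) produced = (3/3) × 16.88 = 16.88 mol
Step 2:
n(R) available = 16.88 mol
n(Q) = 2130 / 98.50 = 21.62 mol
n/ν for R = 16.88/2 = 8.440
n/ν for Q = 21.62/2 = 10.81
Smallest n/ν is R → limiting reagent.
n(L) = (1/2) × 16.88 = 8.440 mol
mass = 8.440 × 828.80 = 6995 g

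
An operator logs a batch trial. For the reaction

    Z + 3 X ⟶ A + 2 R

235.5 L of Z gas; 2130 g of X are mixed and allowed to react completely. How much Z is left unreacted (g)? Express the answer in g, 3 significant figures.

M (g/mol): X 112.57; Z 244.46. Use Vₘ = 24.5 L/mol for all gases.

n(Z) = 235.5 / 24.5 = 9.612 mol
n(X) = 2130 / 112.57 = 18.92 mol
n/ν for Z = 9.612/1 = 9.612
n/ν for X = 18.92/3 = 6.307
Smallest n/ν is X → limiting reagent.
Z consumed = (1/3) × 18.92 = 6.307 mol
Z remaining = 9.612 − 6.307 = 3.305 mol
mass = 3.305 × 244.46 = 807.9 g

808 g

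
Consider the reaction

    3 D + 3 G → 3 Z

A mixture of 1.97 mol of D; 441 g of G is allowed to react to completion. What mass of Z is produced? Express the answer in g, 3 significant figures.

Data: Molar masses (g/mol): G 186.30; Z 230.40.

454 g

n(D) = 1.970 mol
n(G) = 441.0 / 186.30 = 2.367 mol
n/ν → D: 0.6567, G: 0.7890; D is limiting.
n(Z) = (3/3) × 1.970 = 1.970 mol
mass = 1.970 × 230.40 = 453.9 g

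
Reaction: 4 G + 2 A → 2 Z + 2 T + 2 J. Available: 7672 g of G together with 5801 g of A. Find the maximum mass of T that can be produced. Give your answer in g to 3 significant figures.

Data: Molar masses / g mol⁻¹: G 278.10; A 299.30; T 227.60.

3140 g

n(G) = 7672 / 278.10 = 27.59 mol
n(A) = 5801 / 299.30 = 19.38 mol
n/ν → G: 6.898, A: 9.690; G is limiting.
n(T) = (2/4) × 27.59 = 13.80 mol
mass = 13.80 × 227.60 = 3141 g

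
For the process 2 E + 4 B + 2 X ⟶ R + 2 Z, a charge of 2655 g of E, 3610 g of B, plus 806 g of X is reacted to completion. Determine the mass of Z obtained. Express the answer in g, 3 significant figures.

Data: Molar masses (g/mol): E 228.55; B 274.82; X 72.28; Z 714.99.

4700 g

n(E) = 2655 / 228.55 = 11.62 mol
n(B) = 3610 / 274.82 = 13.14 mol
n(X) = 806.0 / 72.28 = 11.15 mol
n/ν → E: 5.810, B: 3.285, X: 5.575; B is limiting.
n(Z) = (2/4) × 13.14 = 6.570 mol
mass = 6.570 × 714.99 = 4697 g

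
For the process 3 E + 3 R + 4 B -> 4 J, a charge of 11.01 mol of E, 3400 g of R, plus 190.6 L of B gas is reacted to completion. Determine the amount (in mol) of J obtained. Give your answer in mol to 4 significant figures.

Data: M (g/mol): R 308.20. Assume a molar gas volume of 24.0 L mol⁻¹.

7.942 mol

n(E) = 11.01 mol
n(R) = 3400 / 308.20 = 11.03 mol
n(B) = 190.6 / 24.0 = 7.942 mol
n/ν for E = 11.01/3 = 3.670
n/ν for R = 11.03/3 = 3.677
n/ν for B = 7.942/4 = 1.986
Smallest n/ν is B → limiting reagent.
n(J) = (4/4) × 7.942 = 7.942 mol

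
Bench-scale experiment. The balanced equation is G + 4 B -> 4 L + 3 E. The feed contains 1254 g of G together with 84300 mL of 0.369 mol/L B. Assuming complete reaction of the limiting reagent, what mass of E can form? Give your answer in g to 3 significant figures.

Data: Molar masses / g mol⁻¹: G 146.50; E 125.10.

2920 g

n(G) = 1254 / 146.50 = 8.560 mol
n(B) = 0.369 × 84300/1000 = 31.11 mol
n/ν for G = 8.560/1 = 8.560
n/ν for B = 31.11/4 = 7.778
Smallest n/ν is B → limiting reagent.
n(E) = (3/4) × 31.11 = 23.33 mol
mass = 23.33 × 125.10 = 2919 g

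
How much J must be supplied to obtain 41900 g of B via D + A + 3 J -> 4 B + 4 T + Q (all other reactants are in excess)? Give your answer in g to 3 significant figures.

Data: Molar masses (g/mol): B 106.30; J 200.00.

59100 g

n(B) = 41900 / 106.30 = 394.2 mol
n(J) = (3/4) × 394.2 = 295.7 mol
mass = 295.7 × 200.00 = 59140 g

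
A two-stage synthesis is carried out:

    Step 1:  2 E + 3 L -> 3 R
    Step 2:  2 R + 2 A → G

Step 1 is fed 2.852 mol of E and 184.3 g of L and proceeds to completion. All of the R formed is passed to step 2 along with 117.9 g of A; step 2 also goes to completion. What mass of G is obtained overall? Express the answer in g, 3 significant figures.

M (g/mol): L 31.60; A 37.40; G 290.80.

Step 1:
n(E) = 2.852 mol
n(L) = 184.3 / 31.60 = 5.832 mol
n/ν → E: 1.426, L: 1.944; E is limiting.
n(R) produced = (3/2) × 2.852 = 4.278 mol
Step 2:
n(R) available = 4.278 mol
n(A) = 117.9 / 37.40 = 3.152 mol
n/ν → R: 2.139, A: 1.576; A is limiting.
n(G) = (1/2) × 3.152 = 1.576 mol
mass = 1.576 × 290.80 = 458.3 g

458 g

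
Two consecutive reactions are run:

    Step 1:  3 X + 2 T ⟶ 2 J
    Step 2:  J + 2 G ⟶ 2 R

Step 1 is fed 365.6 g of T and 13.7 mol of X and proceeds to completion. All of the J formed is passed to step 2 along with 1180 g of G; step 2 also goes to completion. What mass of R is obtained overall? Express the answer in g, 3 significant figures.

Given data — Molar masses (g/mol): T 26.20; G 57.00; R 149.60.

Step 1:
n(T) = 365.6 / 26.20 = 13.95 mol
n(X) = 13.70 mol
n/ν for T = 13.95/2 = 6.975
n/ν for X = 13.70/3 = 4.567
Smallest n/ν is X → limiting reagent.
n(J) produced = (2/3) × 13.70 = 9.133 mol
Step 2:
n(J) available = 9.133 mol
n(G) = 1180 / 57.00 = 20.70 mol
n/ν for J = 9.133/1 = 9.133
n/ν for G = 20.70/2 = 10.35
Smallest n/ν is J → limiting reagent.
n(R) = (2/1) × 9.133 = 18.27 mol
mass = 18.27 × 149.60 = 2733 g

2730 g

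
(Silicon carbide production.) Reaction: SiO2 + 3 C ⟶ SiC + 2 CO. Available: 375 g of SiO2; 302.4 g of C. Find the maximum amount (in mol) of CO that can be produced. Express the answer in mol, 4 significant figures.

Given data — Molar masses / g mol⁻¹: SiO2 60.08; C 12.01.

12.48 mol

n(SiO2) = 375.0 / 60.08 = 6.242 mol
n(C) = 302.4 / 12.01 = 25.18 mol
n/ν → SiO2: 6.242, C: 8.393; SiO2 is limiting.
n(CO) = (2/1) × 6.242 = 12.48 mol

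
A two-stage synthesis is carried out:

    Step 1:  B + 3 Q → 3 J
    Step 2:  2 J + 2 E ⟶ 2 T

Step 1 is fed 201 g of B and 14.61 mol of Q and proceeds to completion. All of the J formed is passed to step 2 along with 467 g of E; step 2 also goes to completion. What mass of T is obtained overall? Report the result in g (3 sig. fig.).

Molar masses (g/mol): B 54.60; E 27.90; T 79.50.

878 g

Step 1:
n(B) = 201.0 / 54.60 = 3.681 mol
n(Q) = 14.61 mol
n/ν for B = 3.681/1 = 3.681
n/ν for Q = 14.61/3 = 4.870
Smallest n/ν is B → limiting reagent.
n(J) produced = (3/1) × 3.681 = 11.04 mol
Step 2:
n(J) available = 11.04 mol
n(E) = 467.0 / 27.90 = 16.74 mol
n/ν for J = 11.04/2 = 5.520
n/ν for E = 16.74/2 = 8.370
Smallest n/ν is J → limiting reagent.
n(T) = (2/2) × 11.04 = 11.04 mol
mass = 11.04 × 79.50 = 877.7 g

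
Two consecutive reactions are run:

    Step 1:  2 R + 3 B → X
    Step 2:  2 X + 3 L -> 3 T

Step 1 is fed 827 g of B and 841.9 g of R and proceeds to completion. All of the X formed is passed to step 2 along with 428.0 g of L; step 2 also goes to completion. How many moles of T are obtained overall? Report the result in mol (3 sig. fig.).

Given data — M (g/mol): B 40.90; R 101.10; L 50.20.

6.25 mol

Step 1:
n(B) = 827.0 / 40.90 = 20.22 mol
n(R) = 841.9 / 101.10 = 8.327 mol
n/ν → B: 6.740, R: 4.164; R is limiting.
n(X) produced = (1/2) × 8.327 = 4.164 mol
Step 2:
n(X) available = 4.164 mol
n(L) = 428.0 / 50.20 = 8.526 mol
n/ν → X: 2.082, L: 2.842; X is limiting.
n(T) = (3/2) × 4.164 = 6.246 mol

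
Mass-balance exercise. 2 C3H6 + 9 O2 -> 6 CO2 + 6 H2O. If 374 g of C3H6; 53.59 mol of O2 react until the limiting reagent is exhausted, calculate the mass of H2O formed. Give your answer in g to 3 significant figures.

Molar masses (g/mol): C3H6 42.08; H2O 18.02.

n(C3H6) = 374.0 / 42.08 = 8.888 mol
n(O2) = 53.59 mol
n/ν → C3H6: 4.444, O2: 5.954; C3H6 is limiting.
n(H2O) = (6/2) × 8.888 = 26.66 mol
mass = 26.66 × 18.02 = 480.4 g

480 g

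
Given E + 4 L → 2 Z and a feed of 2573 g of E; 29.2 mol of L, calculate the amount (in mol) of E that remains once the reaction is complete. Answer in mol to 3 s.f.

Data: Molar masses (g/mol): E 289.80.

1.58 mol

n(E) = 2573 / 289.80 = 8.879 mol
n(L) = 29.20 mol
n/ν for E = 8.879/1 = 8.879
n/ν for L = 29.20/4 = 7.300
Smallest n/ν is L → limiting reagent.
E consumed = (1/4) × 29.20 = 7.300 mol
E remaining = 8.879 − 7.300 = 1.579 mol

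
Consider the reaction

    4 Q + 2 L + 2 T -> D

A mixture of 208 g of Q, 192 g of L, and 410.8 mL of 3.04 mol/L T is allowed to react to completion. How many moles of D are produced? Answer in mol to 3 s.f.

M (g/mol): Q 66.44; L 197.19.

n(Q) = 208.0 / 66.44 = 3.131 mol
n(L) = 192.0 / 197.19 = 0.9737 mol
n(T) = 3.04 × 410.8/1000 = 1.249 mol
n/ν for Q = 3.131/4 = 0.7828
n/ν for L = 0.9737/2 = 0.4869
n/ν for T = 1.249/2 = 0.6245
Smallest n/ν is L → limiting reagent.
n(D) = (1/2) × 0.9737 = 0.4869 mol

0.487 mol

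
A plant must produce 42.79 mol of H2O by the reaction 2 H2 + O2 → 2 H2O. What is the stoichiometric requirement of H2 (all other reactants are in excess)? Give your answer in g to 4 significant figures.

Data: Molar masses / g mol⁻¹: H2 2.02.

n(H2O) = 42.79 mol
n(H2) = (2/2) × 42.79 = 42.79 mol
mass = 42.79 × 2.02 = 86.44 g

86.44 g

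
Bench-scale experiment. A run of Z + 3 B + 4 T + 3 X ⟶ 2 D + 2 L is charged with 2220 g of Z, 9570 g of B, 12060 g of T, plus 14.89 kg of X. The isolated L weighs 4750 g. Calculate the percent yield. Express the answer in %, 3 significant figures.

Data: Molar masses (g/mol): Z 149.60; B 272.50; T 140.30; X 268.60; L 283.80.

n(Z) = 2220 / 149.60 = 14.84 mol
n(B) = 9570 / 272.50 = 35.12 mol
n(T) = 12060 / 140.30 = 85.96 mol
n(X) = 14.89×1000 / 268.60 = 55.44 mol
n/ν for Z = 14.84/1 = 14.84
n/ν for B = 35.12/3 = 11.71
n/ν for T = 85.96/4 = 21.49
n/ν for X = 55.44/3 = 18.48
Smallest n/ν is B → limiting reagent.
theoretical n(L) = (2/3) × 35.12 = 23.41 mol → 6644 g
% yield = 4750 / 6644 × 100 = 71.49 %

71.5 %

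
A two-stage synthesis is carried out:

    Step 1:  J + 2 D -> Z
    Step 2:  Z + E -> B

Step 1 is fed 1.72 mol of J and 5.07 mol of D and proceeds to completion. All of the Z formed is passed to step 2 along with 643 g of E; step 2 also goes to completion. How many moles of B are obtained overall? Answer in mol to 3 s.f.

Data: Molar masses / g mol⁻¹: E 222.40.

1.72 mol

Step 1:
n(J) = 1.720 mol
n(D) = 5.070 mol
n/ν for J = 1.720/1 = 1.720
n/ν for D = 5.070/2 = 2.535
Smallest n/ν is J → limiting reagent.
n(Z) produced = (1/1) × 1.720 = 1.720 mol
Step 2:
n(Z) available = 1.720 mol
n(E) = 643.0 / 222.40 = 2.891 mol
n/ν for Z = 1.720/1 = 1.720
n/ν for E = 2.891/1 = 2.891
Smallest n/ν is Z → limiting reagent.
n(B) = (1/1) × 1.720 = 1.720 mol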